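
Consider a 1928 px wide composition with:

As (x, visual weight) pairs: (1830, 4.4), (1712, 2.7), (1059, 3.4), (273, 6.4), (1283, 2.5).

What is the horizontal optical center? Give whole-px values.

x ≈ 1094

Weights sum to 4.4 + 2.7 + 3.4 + 6.4 + 2.5 = 19.4.
x-moment: 4.4·1830 + 2.7·1712 + 3.4·1059 + 6.4·273 + 2.5·1283 = 21229.7; centroid 21229.7/19.4 ≈ 1094.31.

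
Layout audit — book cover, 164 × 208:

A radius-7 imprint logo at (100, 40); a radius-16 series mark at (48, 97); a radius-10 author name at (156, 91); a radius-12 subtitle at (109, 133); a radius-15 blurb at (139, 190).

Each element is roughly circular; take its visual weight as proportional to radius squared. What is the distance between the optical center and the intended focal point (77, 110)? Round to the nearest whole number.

≈ 31

Weights ∝ r²: imprint logo 7² = 49, series mark 16² = 256, author name 10² = 100, subtitle 12² = 144, blurb 15² = 225; Σw = 774.
x: (49·100 + 256·48 + 100·156 + 144·109 + 225·139) / 774 = 79759 / 774 ≈ 103.05
y: (49·40 + 256·97 + 100·91 + 144·133 + 225·190) / 774 = 97794 / 774 ≈ 126.35
Relative to (77, 110): Δ = (26.05, 16.35); |Δ| = √(26.05² + 16.35²) ≈ 30.75.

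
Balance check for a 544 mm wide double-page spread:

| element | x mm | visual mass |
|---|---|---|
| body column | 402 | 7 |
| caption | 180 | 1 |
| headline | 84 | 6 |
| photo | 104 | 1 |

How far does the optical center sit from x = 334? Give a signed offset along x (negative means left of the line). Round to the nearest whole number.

Weights sum to 7 + 1 + 6 + 1 = 15.
x: (7·402 + 1·180 + 6·84 + 1·104) / 15 = 3602 / 15 ≈ 240.13
Offset from x = 334: 240.13 − 334 ≈ -93.87.

≈ -94 mm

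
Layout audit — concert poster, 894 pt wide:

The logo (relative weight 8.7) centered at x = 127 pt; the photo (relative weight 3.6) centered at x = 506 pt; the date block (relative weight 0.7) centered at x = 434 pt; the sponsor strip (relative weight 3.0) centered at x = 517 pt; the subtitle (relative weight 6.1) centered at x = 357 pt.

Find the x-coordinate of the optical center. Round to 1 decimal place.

Σw = 8.7 + 3.6 + 0.7 + 3.0 + 6.1 = 22.1.
x-moment: 8.7·127 + 3.6·506 + 0.7·434 + 3.0·517 + 6.1·357 = 6959.0; centroid 6959.0/22.1 ≈ 314.89.

x ≈ 314.9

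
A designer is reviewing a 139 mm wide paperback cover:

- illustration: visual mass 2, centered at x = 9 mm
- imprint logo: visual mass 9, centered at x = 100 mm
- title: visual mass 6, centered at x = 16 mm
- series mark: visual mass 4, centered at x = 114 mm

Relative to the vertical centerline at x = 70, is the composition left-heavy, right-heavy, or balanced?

Weights sum to 2 + 9 + 6 + 4 = 21.
x: (2·9 + 9·100 + 6·16 + 4·114) / 21 = 1470 / 21 ≈ 70.00
The centroid 70.00 matches the midline at 70, so the layout is balanced.

balanced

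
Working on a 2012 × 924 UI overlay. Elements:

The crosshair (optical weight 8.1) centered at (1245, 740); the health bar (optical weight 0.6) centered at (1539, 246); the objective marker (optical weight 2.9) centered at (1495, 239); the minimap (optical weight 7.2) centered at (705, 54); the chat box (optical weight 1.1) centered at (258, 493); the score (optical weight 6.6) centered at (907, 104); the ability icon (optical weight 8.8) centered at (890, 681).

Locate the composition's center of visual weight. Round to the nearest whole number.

Total weight = 8.1 + 0.6 + 2.9 + 7.2 + 1.1 + 6.6 + 8.8 = 35.3.
x: (8.1·1245 + 0.6·1539 + 2.9·1495 + 7.2·705 + 1.1·258 + 6.6·907 + 8.8·890) / 35.3 = 34521.4 / 35.3 ≈ 977.94
y: (8.1·740 + 0.6·246 + 2.9·239 + 7.2·54 + 1.1·493 + 6.6·104 + 8.8·681) / 35.3 = 14445.0 / 35.3 ≈ 409.21

(978, 409)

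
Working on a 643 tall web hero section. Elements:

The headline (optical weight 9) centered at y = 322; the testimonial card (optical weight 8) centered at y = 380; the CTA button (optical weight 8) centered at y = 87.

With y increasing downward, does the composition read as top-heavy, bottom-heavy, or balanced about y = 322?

top-heavy

Σw = 9 + 8 + 8 = 25.
y-moment: 9·322 + 8·380 + 8·87 = 6634; centroid 6634/25 ≈ 265.36.
265.4 vs midline 322 → top-heavy.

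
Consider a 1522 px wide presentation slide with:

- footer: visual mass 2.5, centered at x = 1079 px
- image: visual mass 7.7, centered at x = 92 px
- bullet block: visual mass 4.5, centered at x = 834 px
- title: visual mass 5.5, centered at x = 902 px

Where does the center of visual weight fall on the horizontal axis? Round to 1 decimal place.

x ≈ 600.0

Σw = 2.5 + 7.7 + 4.5 + 5.5 = 20.2.
x-moment: 2.5·1079 + 7.7·92 + 4.5·834 + 5.5·902 = 12119.9; centroid 12119.9/20.2 ≈ 600.00.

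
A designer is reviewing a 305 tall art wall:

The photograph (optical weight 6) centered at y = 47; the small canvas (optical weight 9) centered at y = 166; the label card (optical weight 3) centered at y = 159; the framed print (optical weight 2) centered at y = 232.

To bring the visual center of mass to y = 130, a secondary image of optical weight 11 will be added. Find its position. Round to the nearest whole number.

After adding the secondary image, total weight = 6 + 9 + 3 + 2 + 11 = 31.
Along y: (2717 + 11·y) / 31 = 130 (existing moment 6·47 + 9·166 + 3·159 + 2·232 = 2717) ⇒ y = (4030 − 2717) / 11 ≈ 119.36.

y ≈ 119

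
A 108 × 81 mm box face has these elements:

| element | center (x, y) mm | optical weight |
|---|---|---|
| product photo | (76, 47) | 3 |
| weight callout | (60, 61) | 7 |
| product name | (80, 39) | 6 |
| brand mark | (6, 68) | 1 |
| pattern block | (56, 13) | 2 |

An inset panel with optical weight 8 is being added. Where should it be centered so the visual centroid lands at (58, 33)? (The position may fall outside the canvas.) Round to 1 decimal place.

After adding the inset panel, total weight = 3 + 7 + 6 + 1 + 2 + 8 = 27.
x: target moment 27×58 = 1566; current 3·76 + 7·60 + 6·80 + 1·6 + 2·56 = 1246; the inset panel supplies 320, so x = 320/8 ≈ 40.00.
y: target moment 27×33 = 891; current 3·47 + 7·61 + 6·39 + 1·68 + 2·13 = 896; the inset panel supplies -5, so y = -5/8 ≈ -0.62.

(40.0, -0.6)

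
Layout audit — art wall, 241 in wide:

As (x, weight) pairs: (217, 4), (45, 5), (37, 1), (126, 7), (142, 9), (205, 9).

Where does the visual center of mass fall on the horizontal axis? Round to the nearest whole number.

x ≈ 147

Weights sum to 4 + 5 + 1 + 7 + 9 + 9 = 35.
Σw·x = 4·217 + 5·45 + 1·37 + 7·126 + 9·142 + 9·205 = 5135, so x̄ = 5135/35 ≈ 146.71.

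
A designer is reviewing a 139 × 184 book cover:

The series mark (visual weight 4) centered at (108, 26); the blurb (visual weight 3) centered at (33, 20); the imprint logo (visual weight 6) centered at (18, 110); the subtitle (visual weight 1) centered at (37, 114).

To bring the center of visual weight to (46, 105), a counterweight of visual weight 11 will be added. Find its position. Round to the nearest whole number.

(43, 153)

With the counterweight, Σw becomes 4 + 3 + 6 + 1 + 11 = 25.
Along x: (676 + 11·x) / 25 = 46 (existing moment 4·108 + 3·33 + 6·18 + 1·37 = 676) ⇒ x = (1150 − 676) / 11 ≈ 43.09.
Along y: (938 + 11·y) / 25 = 105 (existing moment 4·26 + 3·20 + 6·110 + 1·114 = 938) ⇒ y = (2625 − 938) / 11 ≈ 153.36.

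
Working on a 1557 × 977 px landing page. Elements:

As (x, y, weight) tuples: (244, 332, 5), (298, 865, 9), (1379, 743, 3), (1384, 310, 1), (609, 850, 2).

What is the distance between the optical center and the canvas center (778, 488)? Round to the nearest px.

Weights sum to 5 + 9 + 3 + 1 + 2 = 20.
x: (5·244 + 9·298 + 3·1379 + 1·1384 + 2·609) / 20 = 10641 / 20 ≈ 532.05
y: (5·332 + 9·865 + 3·743 + 1·310 + 2·850) / 20 = 13684 / 20 ≈ 684.20
Relative to (778, 488): Δ = (-245.95, 196.20); |Δ| = √(-245.95² + 196.20²) ≈ 314.62.

≈ 315 px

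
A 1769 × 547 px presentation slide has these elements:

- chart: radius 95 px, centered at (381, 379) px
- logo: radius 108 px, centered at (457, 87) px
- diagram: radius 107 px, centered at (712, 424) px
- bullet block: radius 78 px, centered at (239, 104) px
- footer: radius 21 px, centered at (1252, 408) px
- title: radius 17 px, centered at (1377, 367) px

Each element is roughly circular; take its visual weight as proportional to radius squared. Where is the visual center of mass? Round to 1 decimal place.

r² weights: chart 95² = 9025, logo 108² = 11664, diagram 107² = 11449, bullet block 78² = 6084, footer 21² = 441, title 17² = 289. Total = 38952.
Σw·x = 19324822; x̄ = 19324822/38952 ≈ 496.12.
Σw·y = 10208346; ȳ = 10208346/38952 ≈ 262.08.

(496.1, 262.1)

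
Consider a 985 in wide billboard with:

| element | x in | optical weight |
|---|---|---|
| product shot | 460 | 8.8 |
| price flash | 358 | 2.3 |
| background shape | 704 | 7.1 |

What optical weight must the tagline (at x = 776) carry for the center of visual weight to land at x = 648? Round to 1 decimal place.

Known weights sum to 8.8 + 2.3 + 7.1 = 18.2; their moment is 8.8·460 + 2.3·358 + 7.1·704 = 9869.8.
Set Σw·x/Σw = 648: (9869.8 + 776w) = 648·(18.2 + w).
Solving: w = (648·18.2 − 9869.8) / (776 − 648) = 1923.8 / 128 ≈ 15.03.

w ≈ 15.0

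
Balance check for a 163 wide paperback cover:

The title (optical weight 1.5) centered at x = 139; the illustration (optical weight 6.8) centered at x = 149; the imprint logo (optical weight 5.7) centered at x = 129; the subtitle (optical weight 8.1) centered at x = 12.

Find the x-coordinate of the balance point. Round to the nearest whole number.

Weights sum to 1.5 + 6.8 + 5.7 + 8.1 = 22.1.
Σw·x = 1.5·139 + 6.8·149 + 5.7·129 + 8.1·12 = 2054.2, so x̄ = 2054.2/22.1 ≈ 92.95.

x ≈ 93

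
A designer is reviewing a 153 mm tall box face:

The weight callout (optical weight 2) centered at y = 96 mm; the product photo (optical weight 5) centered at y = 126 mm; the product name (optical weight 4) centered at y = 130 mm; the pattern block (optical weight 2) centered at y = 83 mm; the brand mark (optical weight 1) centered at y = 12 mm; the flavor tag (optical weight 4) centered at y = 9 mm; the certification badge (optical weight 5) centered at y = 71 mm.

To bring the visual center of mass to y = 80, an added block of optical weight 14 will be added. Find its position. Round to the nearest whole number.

With the added block, Σw becomes 2 + 5 + 4 + 2 + 1 + 4 + 5 + 14 = 37.
y: need Σw·y = 37·80 = 2960. Existing = 2·96 + 5·126 + 4·130 + 2·83 + 1·12 + 4·9 + 5·71 = 1911. Remainder 1049 / 14 ≈ 74.93.

y ≈ 75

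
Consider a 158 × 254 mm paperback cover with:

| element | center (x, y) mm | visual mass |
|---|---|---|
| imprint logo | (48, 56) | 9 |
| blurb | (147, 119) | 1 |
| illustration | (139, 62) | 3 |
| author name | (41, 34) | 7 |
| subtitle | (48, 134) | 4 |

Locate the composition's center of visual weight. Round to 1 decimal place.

Total weight = 9 + 1 + 3 + 7 + 4 = 24.
Σw·x = 9·48 + 1·147 + 3·139 + 7·41 + 4·48 = 1475, so x̄ = 1475/24 ≈ 61.46.
Σw·y = 9·56 + 1·119 + 3·62 + 7·34 + 4·134 = 1583, so ȳ = 1583/24 ≈ 65.96.

(61.5, 66.0)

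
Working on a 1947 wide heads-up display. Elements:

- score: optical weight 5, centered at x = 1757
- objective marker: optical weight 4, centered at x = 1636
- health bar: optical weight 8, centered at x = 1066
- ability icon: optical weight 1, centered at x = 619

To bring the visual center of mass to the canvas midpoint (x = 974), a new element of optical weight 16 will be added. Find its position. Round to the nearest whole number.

x ≈ 540

With the new element, Σw becomes 5 + 4 + 8 + 1 + 16 = 34.
x: need Σw·x = 34·974 = 33116. Existing = 5·1757 + 4·1636 + 8·1066 + 1·619 = 24476. Remainder 8640 / 16 ≈ 540.00.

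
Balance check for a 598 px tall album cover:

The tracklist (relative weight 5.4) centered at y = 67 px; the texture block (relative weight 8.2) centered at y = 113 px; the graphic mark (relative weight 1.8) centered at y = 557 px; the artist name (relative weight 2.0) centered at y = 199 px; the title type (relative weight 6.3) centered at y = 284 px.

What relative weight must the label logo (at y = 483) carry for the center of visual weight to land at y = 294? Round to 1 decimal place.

w ≈ 13.2

Fixed elements: Σw = 5.4 + 8.2 + 1.8 + 2.0 + 6.3 = 23.7, Σw·y = 5.4·67 + 8.2·113 + 1.8·557 + 2.0·199 + 6.3·284 = 4478.2.
Balance at y = 294 requires (4478.2 + w·483) / (23.7 + w) = 294.
Rearranging, w·(483 − 294) = 294·23.7 − 4478.2 = 2489.6, so w ≈ 2489.6/189 = 13.17.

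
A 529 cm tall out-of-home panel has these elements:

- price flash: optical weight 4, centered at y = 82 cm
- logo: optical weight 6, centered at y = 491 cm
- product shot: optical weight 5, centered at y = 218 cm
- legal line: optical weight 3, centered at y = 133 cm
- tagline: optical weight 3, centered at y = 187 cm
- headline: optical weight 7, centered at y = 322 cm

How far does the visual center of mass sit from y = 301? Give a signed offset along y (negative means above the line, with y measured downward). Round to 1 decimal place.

≈ -30.4 cm

Weights sum to 4 + 6 + 5 + 3 + 3 + 7 = 28.
y: moment 7578 / weight 28 ≈ 270.64
Offset from y = 301: 270.64 − 301 ≈ -30.36.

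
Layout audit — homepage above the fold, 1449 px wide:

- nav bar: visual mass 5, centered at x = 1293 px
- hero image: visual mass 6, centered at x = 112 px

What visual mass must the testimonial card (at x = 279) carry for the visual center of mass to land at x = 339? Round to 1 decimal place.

w ≈ 56.8

Existing Σw = 11 (5 + 6); existing moment 5·1293 + 6·112 = 7137.
For the centroid to hit 339: (7137 + w·279) / (11 + w) = 339.
So w = (339·11 − 7137)/(279 − 339) = -3408/-60 ≈ 56.80.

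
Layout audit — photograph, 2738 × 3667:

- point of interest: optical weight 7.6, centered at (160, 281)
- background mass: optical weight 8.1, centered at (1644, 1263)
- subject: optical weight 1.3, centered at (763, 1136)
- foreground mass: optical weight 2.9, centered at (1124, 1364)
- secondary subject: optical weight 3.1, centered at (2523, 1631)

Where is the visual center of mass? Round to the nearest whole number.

Weights sum to 7.6 + 8.1 + 1.3 + 2.9 + 3.1 = 23.0.
x-moment: 7.6·160 + 8.1·1644 + 1.3·763 + 2.9·1124 + 3.1·2523 = 26605.2; centroid 26605.2/23.0 ≈ 1156.75.
y-moment: 7.6·281 + 8.1·1263 + 1.3·1136 + 2.9·1364 + 3.1·1631 = 22854.4; centroid 22854.4/23.0 ≈ 993.67.

(1157, 994)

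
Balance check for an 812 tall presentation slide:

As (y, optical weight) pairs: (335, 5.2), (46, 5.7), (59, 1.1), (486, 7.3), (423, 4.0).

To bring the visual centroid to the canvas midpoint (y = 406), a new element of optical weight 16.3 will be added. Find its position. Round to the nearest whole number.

y ≈ 538

New total weight: (5.2 + 5.7 + 1.1 + 7.3 + 4.0) + 16.3 = 39.6.
Along y: (7308.9 + 16.3·y) / 39.6 = 406 (existing moment 5.2·335 + 5.7·46 + 1.1·59 + 7.3·486 + 4.0·423 = 7308.9) ⇒ y = (16077.6 − 7308.9) / 16.3 ≈ 537.96.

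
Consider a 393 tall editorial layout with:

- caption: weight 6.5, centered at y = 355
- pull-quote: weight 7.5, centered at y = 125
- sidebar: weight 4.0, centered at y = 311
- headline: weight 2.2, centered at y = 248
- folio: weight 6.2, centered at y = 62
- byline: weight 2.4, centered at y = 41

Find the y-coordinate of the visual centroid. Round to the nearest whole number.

y ≈ 192

Total weight = 6.5 + 7.5 + 4.0 + 2.2 + 6.2 + 2.4 = 28.8.
Σw·y = 5517.4; ȳ = 5517.4/28.8 ≈ 191.58.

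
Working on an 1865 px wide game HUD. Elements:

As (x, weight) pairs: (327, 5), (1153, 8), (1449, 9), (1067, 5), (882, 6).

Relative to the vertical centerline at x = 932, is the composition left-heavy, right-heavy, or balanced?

right-heavy

Weights sum to 5 + 8 + 9 + 5 + 6 = 33.
Σw·x = 5·327 + 8·1153 + 9·1449 + 5·1067 + 6·882 = 34527, so x̄ = 34527/33 ≈ 1046.27.
1046.3 vs midline 932 → right-heavy.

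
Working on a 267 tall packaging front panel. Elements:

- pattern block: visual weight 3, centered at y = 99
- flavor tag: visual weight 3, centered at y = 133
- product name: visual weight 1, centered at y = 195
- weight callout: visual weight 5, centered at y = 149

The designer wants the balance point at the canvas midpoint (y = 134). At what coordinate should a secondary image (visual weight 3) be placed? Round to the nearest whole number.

y ≈ 125

With the secondary image, Σw becomes 3 + 3 + 1 + 5 + 3 = 15.
Along y: (1636 + 3·y) / 15 = 134 (existing moment 3·99 + 3·133 + 1·195 + 5·149 = 1636) ⇒ y = (2010 − 1636) / 3 ≈ 124.67.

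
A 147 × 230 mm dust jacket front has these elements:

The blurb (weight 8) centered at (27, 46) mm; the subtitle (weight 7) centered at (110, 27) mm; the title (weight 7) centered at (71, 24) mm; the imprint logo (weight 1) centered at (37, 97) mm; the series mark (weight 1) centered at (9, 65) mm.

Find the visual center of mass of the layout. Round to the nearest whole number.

Total weight = 8 + 7 + 7 + 1 + 1 = 24.
x-moment: 8·27 + 7·110 + 7·71 + 1·37 + 1·9 = 1529; centroid 1529/24 ≈ 63.71.
y-moment: 8·46 + 7·27 + 7·24 + 1·97 + 1·65 = 887; centroid 887/24 ≈ 36.96.

(64, 37)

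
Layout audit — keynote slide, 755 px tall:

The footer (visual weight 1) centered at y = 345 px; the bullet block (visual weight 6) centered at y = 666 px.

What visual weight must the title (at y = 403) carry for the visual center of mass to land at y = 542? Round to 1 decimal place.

w ≈ 3.9

Existing Σw = 7 (1 + 6); existing moment 1·345 + 6·666 = 4341.
Balance at y = 542 requires (4341 + w·403) / (7 + w) = 542.
Solving: w = (542·7 − 4341) / (403 − 542) = -547 / -139 ≈ 3.94.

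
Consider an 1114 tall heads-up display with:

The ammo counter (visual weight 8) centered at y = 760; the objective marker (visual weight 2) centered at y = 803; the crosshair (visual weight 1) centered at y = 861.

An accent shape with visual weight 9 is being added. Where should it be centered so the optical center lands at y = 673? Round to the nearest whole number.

y ≈ 546

With the accent shape, Σw becomes 8 + 2 + 1 + 9 = 20.
Along y: (8547 + 9·y) / 20 = 673 (existing moment 8·760 + 2·803 + 1·861 = 8547) ⇒ y = (13460 − 8547) / 9 ≈ 545.89.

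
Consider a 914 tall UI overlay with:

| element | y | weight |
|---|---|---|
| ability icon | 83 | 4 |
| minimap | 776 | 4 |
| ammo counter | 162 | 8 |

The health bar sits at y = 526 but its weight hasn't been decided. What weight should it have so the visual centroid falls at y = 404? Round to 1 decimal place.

Known weights sum to 4 + 4 + 8 = 16; their moment is 4·83 + 4·776 + 8·162 = 4732.
Balance at y = 404 requires (4732 + w·526) / (16 + w) = 404.
So w = (404·16 − 4732)/(526 − 404) = 1732/122 ≈ 14.20.

w ≈ 14.2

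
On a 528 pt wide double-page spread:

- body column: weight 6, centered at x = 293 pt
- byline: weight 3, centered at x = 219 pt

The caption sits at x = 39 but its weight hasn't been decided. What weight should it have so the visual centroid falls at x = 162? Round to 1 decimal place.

w ≈ 7.8

Fixed elements: Σw = 6 + 3 = 9, Σw·x = 6·293 + 3·219 = 2415.
For the centroid to hit 162: (2415 + w·39) / (9 + w) = 162.
Solving: w = (162·9 − 2415) / (39 − 162) = -957 / -123 ≈ 7.78.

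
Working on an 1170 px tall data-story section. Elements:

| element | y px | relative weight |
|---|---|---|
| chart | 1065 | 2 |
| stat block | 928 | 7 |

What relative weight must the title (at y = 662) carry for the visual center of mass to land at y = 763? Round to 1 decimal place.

w ≈ 17.4

Fixed elements: Σw = 2 + 7 = 9, Σw·y = 2·1065 + 7·928 = 8626.
Balance at y = 763 requires (8626 + w·662) / (9 + w) = 763.
Solving: w = (763·9 − 8626) / (662 − 763) = -1759 / -101 ≈ 17.42.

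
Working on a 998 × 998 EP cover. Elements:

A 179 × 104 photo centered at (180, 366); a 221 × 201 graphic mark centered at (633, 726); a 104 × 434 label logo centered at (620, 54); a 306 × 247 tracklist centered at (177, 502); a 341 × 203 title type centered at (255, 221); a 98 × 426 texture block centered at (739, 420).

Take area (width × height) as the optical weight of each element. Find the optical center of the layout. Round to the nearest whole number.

(412, 381)

Taking area as weight: photo 179·104 = 18616, graphic mark 221·201 = 44421, label logo 104·434 = 45136, tracklist 306·247 = 75582, title type 341·203 = 69223, texture block 98·426 = 41748. Sum 294726.
x: moment 121335344 / weight 294726 ≈ 411.69
Σw·y = 112275053; ȳ = 112275053/294726 ≈ 380.95.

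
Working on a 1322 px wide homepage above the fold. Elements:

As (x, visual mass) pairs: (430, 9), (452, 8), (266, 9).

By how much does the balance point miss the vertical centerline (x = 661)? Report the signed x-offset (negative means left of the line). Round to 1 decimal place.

≈ -281.0 px

Total weight = 9 + 8 + 9 = 26.
Σw·x = 9·430 + 8·452 + 9·266 = 9880, so x̄ = 9880/26 ≈ 380.00.
Difference: 380.00 − 661 ≈ -281.00.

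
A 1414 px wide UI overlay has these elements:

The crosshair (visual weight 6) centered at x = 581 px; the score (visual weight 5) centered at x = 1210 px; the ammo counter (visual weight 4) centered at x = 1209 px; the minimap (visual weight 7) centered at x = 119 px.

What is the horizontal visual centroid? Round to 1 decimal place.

x ≈ 691.1

Weights sum to 6 + 5 + 4 + 7 = 22.
x: (6·581 + 5·1210 + 4·1209 + 7·119) / 22 = 15205 / 22 ≈ 691.14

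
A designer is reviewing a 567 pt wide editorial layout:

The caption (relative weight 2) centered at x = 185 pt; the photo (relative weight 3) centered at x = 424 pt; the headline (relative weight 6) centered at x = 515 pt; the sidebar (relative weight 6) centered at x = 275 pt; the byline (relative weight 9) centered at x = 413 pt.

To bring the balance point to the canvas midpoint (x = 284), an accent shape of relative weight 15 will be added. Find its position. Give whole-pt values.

New total weight: (2 + 3 + 6 + 6 + 9) + 15 = 41.
x: need Σw·x = 41·284 = 11644. Existing = 2·185 + 3·424 + 6·515 + 6·275 + 9·413 = 10099. Remainder 1545 / 15 ≈ 103.00.

x ≈ 103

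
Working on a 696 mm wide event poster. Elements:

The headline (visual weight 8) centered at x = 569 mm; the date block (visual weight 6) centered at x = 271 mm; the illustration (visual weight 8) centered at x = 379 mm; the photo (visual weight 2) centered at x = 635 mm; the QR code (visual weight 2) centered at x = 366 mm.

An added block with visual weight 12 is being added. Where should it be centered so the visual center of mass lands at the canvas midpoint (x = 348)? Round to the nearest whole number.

After adding the added block, total weight = 8 + 6 + 8 + 2 + 2 + 12 = 38.
x: target moment 38×348 = 13224; current 8·569 + 6·271 + 8·379 + 2·635 + 2·366 = 11212; the added block supplies 2012, so x = 2012/12 ≈ 167.67.

x ≈ 168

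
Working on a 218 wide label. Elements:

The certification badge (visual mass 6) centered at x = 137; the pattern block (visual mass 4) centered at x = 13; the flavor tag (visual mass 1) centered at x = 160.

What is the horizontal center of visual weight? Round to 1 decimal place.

x ≈ 94.0

Total weight = 6 + 4 + 1 = 11.
x-moment: 6·137 + 4·13 + 1·160 = 1034; centroid 1034/11 ≈ 94.00.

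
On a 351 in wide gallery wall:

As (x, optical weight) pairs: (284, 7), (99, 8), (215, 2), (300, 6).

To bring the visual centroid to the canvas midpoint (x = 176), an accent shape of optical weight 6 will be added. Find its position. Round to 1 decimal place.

With the accent shape, Σw becomes 7 + 8 + 2 + 6 + 6 = 29.
Along x: (5010 + 6·x) / 29 = 176 (existing moment 7·284 + 8·99 + 2·215 + 6·300 = 5010) ⇒ x = (5104 − 5010) / 6 ≈ 15.67.

x ≈ 15.7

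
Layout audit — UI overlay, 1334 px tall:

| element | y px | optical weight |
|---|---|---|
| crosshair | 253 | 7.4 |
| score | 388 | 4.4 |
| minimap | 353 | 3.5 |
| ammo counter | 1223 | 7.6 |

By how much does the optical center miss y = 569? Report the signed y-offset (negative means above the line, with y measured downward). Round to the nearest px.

Weights sum to 7.4 + 4.4 + 3.5 + 7.6 = 22.9.
y: (7.4·253 + 4.4·388 + 3.5·353 + 7.6·1223) / 22.9 = 14109.7 / 22.9 ≈ 616.14
Against y = 569, that's 616.14 − 569 = 47.14.

≈ 47 px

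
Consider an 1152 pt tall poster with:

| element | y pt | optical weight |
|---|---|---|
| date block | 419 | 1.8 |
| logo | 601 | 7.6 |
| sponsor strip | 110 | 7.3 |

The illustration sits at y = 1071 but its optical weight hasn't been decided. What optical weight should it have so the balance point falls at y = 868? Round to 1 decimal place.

Fixed elements: Σw = 1.8 + 7.6 + 7.3 = 16.7, Σw·y = 1.8·419 + 7.6·601 + 7.3·110 = 6124.8.
Balance at y = 868 requires (6124.8 + w·1071) / (16.7 + w) = 868.
Rearranging, w·(1071 − 868) = 868·16.7 − 6124.8 = 8370.8, so w ≈ 8370.8/203 = 41.24.

w ≈ 41.2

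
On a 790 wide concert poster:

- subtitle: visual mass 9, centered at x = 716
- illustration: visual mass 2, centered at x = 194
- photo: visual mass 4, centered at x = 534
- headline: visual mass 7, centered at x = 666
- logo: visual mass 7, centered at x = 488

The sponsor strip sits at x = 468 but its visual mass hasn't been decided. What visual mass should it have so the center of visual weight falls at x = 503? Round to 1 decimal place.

w ≈ 70.3

Known weights sum to 9 + 2 + 4 + 7 + 7 = 29; their moment is 9·716 + 2·194 + 4·534 + 7·666 + 7·488 = 17046.
Balance at x = 503 requires (17046 + w·468) / (29 + w) = 503.
Solving: w = (503·29 − 17046) / (468 − 503) = -2459 / -35 ≈ 70.26.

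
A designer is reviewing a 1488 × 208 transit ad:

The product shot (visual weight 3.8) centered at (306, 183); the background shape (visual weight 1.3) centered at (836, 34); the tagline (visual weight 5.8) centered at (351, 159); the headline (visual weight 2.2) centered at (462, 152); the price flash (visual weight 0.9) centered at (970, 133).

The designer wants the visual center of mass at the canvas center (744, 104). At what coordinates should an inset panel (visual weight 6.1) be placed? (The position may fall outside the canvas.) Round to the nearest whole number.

(1439, -4)

With the inset panel, Σw becomes 3.8 + 1.3 + 5.8 + 2.2 + 0.9 + 6.1 = 20.1.
x: need Σw·x = 20.1·744 = 14954.4. Existing = 3.8·306 + 1.3·836 + 5.8·351 + 2.2·462 + 0.9·970 = 6174.8. Remainder 8779.6 / 6.1 ≈ 1439.28.
y: need Σw·y = 20.1·104 = 2090.4. Existing = 3.8·183 + 1.3·34 + 5.8·159 + 2.2·152 + 0.9·133 = 2115.9. Remainder -25.5 / 6.1 ≈ -4.18.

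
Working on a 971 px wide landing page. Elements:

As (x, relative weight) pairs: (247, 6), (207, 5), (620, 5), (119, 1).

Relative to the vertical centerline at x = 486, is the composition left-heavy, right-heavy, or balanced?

left-heavy

Σw = 6 + 5 + 5 + 1 = 17.
x: (6·247 + 5·207 + 5·620 + 1·119) / 17 = 5736 / 17 ≈ 337.41
Since 337.4 is left of 486, the composition reads left-heavy.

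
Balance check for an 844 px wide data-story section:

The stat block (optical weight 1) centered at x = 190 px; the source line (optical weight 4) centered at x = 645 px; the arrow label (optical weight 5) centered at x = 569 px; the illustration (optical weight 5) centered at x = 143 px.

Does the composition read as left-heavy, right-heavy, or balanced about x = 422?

balanced

Total weight = 1 + 4 + 5 + 5 = 15.
x-moment: 1·190 + 4·645 + 5·569 + 5·143 = 6330; centroid 6330/15 ≈ 422.00.
That equals the midline 422 — balanced.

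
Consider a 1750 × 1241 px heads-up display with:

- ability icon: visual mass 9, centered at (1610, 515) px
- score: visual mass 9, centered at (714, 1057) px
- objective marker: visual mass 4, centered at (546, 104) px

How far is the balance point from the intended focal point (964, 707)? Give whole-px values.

Total weight = 9 + 9 + 4 = 22.
Σw·x = 9·1610 + 9·714 + 4·546 = 23100, so x̄ = 23100/22 ≈ 1050.00.
Σw·y = 9·515 + 9·1057 + 4·104 = 14564, so ȳ = 14564/22 ≈ 662.00.
Relative to (964, 707): Δ = (86.00, -45.00); |Δ| = √(86.00² + -45.00²) ≈ 97.06.

≈ 97 px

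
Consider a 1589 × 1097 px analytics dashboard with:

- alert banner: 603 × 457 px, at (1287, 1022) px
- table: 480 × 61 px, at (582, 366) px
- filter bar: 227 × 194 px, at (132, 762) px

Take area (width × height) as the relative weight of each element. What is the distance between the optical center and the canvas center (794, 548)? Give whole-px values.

Areas: alert banner 603·457 = 275571, table 480·61 = 29280, filter bar 227·194 = 44038. Total weight = 348889.
x: (275571·1287 + 29280·582 + 44038·132) / 348889 = 377513853 / 348889 ≈ 1082.05
y: (275571·1022 + 29280·366 + 44038·762) / 348889 = 325906998 / 348889 ≈ 934.13
Offset from (794, 548): Δx ≈ 288.05, Δy ≈ 386.13; distance = √(Δx² + Δy²) ≈ 481.73.

≈ 482 px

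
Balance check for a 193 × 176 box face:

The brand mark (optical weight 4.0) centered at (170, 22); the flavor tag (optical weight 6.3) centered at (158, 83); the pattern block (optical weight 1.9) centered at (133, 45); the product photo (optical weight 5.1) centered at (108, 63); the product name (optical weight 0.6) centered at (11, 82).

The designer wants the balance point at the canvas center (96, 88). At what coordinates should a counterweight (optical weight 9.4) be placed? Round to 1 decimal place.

After adding the counterweight, total weight = 4.0 + 6.3 + 1.9 + 5.1 + 0.6 + 9.4 = 27.3.
Along x: (2485.5 + 9.4·x) / 27.3 = 96 (existing moment 4.0·170 + 6.3·158 + 1.9·133 + 5.1·108 + 0.6·11 = 2485.5) ⇒ x = (2620.8 − 2485.5) / 9.4 ≈ 14.39.
Along y: (1066.9 + 9.4·y) / 27.3 = 88 (existing moment 4.0·22 + 6.3·83 + 1.9·45 + 5.1·63 + 0.6·82 = 1066.9) ⇒ y = (2402.4 − 1066.9) / 9.4 ≈ 142.07.

(14.4, 142.1)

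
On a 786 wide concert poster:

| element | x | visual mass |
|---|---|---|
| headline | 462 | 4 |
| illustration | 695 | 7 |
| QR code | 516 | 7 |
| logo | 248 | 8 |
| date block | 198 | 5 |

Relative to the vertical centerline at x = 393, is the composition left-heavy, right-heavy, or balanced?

Weights sum to 4 + 7 + 7 + 8 + 5 = 31.
x-moment: 4·462 + 7·695 + 7·516 + 8·248 + 5·198 = 13299; centroid 13299/31 ≈ 429.00.
429.0 lies right of the midline 393, so the layout is right-heavy.

right-heavy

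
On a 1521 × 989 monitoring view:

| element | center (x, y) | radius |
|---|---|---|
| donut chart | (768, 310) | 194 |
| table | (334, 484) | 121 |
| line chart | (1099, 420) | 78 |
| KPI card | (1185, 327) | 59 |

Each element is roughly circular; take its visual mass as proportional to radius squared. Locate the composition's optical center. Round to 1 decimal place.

(721.3, 363.0)

r² weights: donut chart 194² = 37636, table 121² = 14641, line chart 78² = 6084, KPI card 59² = 3481. Total = 61842.
x: (37636·768 + 14641·334 + 6084·1099 + 3481·1185) / 61842 = 44605843 / 61842 ≈ 721.29
y: (37636·310 + 14641·484 + 6084·420 + 3481·327) / 61842 = 22446971 / 61842 ≈ 362.97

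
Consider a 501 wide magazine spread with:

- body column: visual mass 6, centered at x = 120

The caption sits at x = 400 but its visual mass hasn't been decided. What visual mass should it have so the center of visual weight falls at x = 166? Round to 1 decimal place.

Known: weight 6 with moment 6·120 = 720.
Balance at x = 166 requires (720 + w·400) / (6 + w) = 166.
Rearranging, w·(400 − 166) = 166·6 − 720 = 276, so w ≈ 276/234 = 1.18.

w ≈ 1.2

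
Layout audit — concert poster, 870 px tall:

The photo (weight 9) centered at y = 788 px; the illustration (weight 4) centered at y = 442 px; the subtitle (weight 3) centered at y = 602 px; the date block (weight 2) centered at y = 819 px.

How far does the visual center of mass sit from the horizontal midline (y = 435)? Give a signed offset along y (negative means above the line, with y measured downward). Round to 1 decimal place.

≈ 248.6 px

Σw = 9 + 4 + 3 + 2 = 18.
y-moment: 9·788 + 4·442 + 3·602 + 2·819 = 12304; centroid 12304/18 ≈ 683.56.
Against y = 435, that's 683.56 − 435 = 248.56.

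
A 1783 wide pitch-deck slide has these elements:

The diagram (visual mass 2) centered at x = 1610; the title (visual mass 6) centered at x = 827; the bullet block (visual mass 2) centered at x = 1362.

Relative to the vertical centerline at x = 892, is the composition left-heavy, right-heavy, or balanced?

right-heavy

Total weight = 2 + 6 + 2 = 10.
Σw·x = 2·1610 + 6·827 + 2·1362 = 10906, so x̄ = 10906/10 ≈ 1090.60.
1090.6 lies right of the midline 892, so the layout is right-heavy.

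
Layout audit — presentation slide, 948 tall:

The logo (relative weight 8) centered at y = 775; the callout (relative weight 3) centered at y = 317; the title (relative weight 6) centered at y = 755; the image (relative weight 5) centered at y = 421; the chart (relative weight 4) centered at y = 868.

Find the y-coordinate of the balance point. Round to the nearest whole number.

y ≈ 664

Weights sum to 8 + 3 + 6 + 5 + 4 = 26.
Σw·y = 8·775 + 3·317 + 6·755 + 5·421 + 4·868 = 17258, so ȳ = 17258/26 ≈ 663.77.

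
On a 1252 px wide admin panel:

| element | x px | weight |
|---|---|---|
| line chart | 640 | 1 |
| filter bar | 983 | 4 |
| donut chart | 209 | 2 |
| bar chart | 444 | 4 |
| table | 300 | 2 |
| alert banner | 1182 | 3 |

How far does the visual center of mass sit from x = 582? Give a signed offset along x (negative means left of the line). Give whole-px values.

≈ 100 px

Σw = 1 + 4 + 2 + 4 + 2 + 3 = 16.
Σw·x = 10912; x̄ = 10912/16 ≈ 682.00.
Offset from x = 582: 682.00 − 582 ≈ 100.00.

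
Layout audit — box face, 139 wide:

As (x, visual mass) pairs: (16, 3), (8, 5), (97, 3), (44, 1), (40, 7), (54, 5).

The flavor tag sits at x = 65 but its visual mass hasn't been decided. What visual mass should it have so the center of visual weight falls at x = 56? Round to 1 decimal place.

Existing Σw = 24 (3 + 5 + 3 + 1 + 7 + 5); existing moment 3·16 + 5·8 + 3·97 + 1·44 + 7·40 + 5·54 = 973.
For the centroid to hit 56: (973 + w·65) / (24 + w) = 56.
So w = (56·24 − 973)/(65 − 56) = 371/9 ≈ 41.22.

w ≈ 41.2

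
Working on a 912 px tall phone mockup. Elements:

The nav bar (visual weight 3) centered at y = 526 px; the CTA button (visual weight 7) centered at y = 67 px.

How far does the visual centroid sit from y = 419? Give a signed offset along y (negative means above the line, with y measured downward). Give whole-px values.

≈ -214 px

Total weight = 3 + 7 = 10.
y: (3·526 + 7·67) / 10 = 2047 / 10 ≈ 204.70
Difference: 204.70 − 419 ≈ -214.30.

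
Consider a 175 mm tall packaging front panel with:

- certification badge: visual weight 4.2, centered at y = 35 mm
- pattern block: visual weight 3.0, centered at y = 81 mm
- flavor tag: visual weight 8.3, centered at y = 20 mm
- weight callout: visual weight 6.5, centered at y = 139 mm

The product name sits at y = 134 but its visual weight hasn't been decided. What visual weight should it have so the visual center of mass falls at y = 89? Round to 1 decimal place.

w ≈ 11.1

Existing Σw = 22.0 (4.2 + 3.0 + 8.3 + 6.5); existing moment 4.2·35 + 3.0·81 + 8.3·20 + 6.5·139 = 1459.5.
Set Σw·y/Σw = 89: (1459.5 + 134w) = 89·(22.0 + w).
Solving: w = (89·22.0 − 1459.5) / (134 − 89) = 498.5 / 45 ≈ 11.08.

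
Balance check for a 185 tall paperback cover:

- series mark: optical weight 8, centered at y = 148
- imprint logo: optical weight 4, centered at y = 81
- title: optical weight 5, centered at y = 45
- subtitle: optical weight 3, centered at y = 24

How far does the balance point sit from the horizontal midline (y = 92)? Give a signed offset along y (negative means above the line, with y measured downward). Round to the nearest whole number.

≈ -2

Weights sum to 8 + 4 + 5 + 3 = 20.
Σw·y = 8·148 + 4·81 + 5·45 + 3·24 = 1805, so ȳ = 1805/20 ≈ 90.25.
Against y = 92, that's 90.25 − 92 = -1.75.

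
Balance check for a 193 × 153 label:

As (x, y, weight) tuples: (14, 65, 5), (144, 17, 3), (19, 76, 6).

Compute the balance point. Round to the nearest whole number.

(44, 59)

Σw = 5 + 3 + 6 = 14.
Σw·x = 5·14 + 3·144 + 6·19 = 616, so x̄ = 616/14 ≈ 44.00.
Σw·y = 5·65 + 3·17 + 6·76 = 832, so ȳ = 832/14 ≈ 59.43.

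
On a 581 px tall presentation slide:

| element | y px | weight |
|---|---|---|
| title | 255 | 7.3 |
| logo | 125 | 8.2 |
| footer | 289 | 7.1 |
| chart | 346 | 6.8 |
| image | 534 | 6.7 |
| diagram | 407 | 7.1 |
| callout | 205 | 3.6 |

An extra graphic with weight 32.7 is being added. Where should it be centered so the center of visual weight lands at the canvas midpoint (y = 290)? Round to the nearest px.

With the extra graphic, Σw becomes 7.3 + 8.2 + 7.1 + 6.8 + 6.7 + 7.1 + 3.6 + 32.7 = 79.5.
Along y: (14496.7 + 32.7·y) / 79.5 = 290 (existing moment 7.3·255 + 8.2·125 + 7.1·289 + 6.8·346 + 6.7·534 + 7.1·407 + 3.6·205 = 14496.7) ⇒ y = (23055.0 − 14496.7) / 32.7 ≈ 261.72.

y ≈ 262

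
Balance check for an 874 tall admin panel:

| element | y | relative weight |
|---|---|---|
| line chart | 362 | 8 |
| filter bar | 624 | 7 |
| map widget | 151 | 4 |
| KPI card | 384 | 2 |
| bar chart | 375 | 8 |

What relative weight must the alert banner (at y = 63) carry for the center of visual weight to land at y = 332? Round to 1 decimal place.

w ≈ 7.5

Existing Σw = 29 (8 + 7 + 4 + 2 + 8); existing moment 8·362 + 7·624 + 4·151 + 2·384 + 8·375 = 11636.
Set Σw·y/Σw = 332: (11636 + 63w) = 332·(29 + w).
Rearranging, w·(63 − 332) = 332·29 − 11636 = -2008, so w ≈ -2008/-269 = 7.46.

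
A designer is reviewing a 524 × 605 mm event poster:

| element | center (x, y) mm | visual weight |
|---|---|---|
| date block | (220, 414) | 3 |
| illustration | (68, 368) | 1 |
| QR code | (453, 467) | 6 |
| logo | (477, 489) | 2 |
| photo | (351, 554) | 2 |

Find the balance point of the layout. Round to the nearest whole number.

Weights sum to 3 + 1 + 6 + 2 + 2 = 14.
x-moment: 3·220 + 1·68 + 6·453 + 2·477 + 2·351 = 5102; centroid 5102/14 ≈ 364.43.
y-moment: 3·414 + 1·368 + 6·467 + 2·489 + 2·554 = 6498; centroid 6498/14 ≈ 464.14.

(364, 464)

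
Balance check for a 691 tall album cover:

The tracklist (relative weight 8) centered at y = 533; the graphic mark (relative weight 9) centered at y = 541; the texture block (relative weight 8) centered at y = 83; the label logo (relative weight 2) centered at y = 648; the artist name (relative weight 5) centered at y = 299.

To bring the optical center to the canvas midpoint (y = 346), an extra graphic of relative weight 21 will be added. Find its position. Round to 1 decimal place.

y ≈ 273.8

After adding the extra graphic, total weight = 8 + 9 + 8 + 2 + 5 + 21 = 53.
y: target moment 53×346 = 18338; current 8·533 + 9·541 + 8·83 + 2·648 + 5·299 = 12588; the extra graphic supplies 5750, so y = 5750/21 ≈ 273.81.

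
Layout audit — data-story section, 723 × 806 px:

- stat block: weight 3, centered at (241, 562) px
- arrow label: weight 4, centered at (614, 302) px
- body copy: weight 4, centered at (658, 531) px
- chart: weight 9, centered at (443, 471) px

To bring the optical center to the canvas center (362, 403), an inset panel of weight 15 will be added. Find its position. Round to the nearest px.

New total weight: (3 + 4 + 4 + 9) + 15 = 35.
x: target moment 35×362 = 12670; current 3·241 + 4·614 + 4·658 + 9·443 = 9798; the inset panel supplies 2872, so x = 2872/15 ≈ 191.47.
y: target moment 35×403 = 14105; current 3·562 + 4·302 + 4·531 + 9·471 = 9257; the inset panel supplies 4848, so y = 4848/15 ≈ 323.20.

(191, 323)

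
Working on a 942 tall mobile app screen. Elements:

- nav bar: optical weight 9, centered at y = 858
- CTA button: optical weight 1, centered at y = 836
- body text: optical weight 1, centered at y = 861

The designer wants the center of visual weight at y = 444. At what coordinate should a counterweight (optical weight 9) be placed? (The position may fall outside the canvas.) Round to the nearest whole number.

After adding the counterweight, total weight = 9 + 1 + 1 + 9 = 20.
Along y: (9419 + 9·y) / 20 = 444 (existing moment 9·858 + 1·836 + 1·861 = 9419) ⇒ y = (8880 − 9419) / 9 ≈ -59.89.

y ≈ -60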